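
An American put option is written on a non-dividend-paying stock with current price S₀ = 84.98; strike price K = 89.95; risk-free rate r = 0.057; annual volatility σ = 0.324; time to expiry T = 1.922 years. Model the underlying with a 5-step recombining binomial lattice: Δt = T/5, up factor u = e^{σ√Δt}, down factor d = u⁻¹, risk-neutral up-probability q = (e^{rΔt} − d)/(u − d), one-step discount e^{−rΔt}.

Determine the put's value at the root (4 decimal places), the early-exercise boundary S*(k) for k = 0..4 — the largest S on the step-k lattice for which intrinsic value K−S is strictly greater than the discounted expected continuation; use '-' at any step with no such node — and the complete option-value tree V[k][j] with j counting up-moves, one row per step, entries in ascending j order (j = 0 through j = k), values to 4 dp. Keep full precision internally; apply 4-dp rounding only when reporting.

Δt=0.38440, u=1.22248, d=0.81801, q=0.50472, disc=e^(-rΔt)=0.97833
k=5 terminal: V=max(K-S,0) → 58.8249 43.4349 20.4355 0.0000 0.0000 0.0000
k=4: j=0 S=38.0498 intr=51.9002 cont=49.9508 V=51.9002[EX]; j=1 S=56.8636 intr=33.0864 cont=31.1369 V=33.0864[EX]; j=2 S=84.9800 intr=4.9700 cont=9.9020 V=9.9020[hold]; j=3 S=126.9986 intr=0.0000 cont=0.0000 V=0.0000[hold]; j=4 S=189.7934 intr=0.0000 cont=0.0000 V=0.0000[hold]  S*(4)=56.8636
k=3: j=0 S=46.5151 intr=43.4349 cont=41.4855 V=43.4349[EX]; j=1 S=69.5145 intr=20.4355 cont=20.9213 V=20.9213[hold]; j=2 S=103.8862 intr=0.0000 cont=4.7980 V=4.7980[hold]; j=3 S=155.2530 intr=0.0000 cont=0.0000 V=0.0000[hold]  S*(3)=46.5151
k=2: j=0 S=56.8636 intr=33.0864 cont=31.3768 V=33.0864[EX]; j=1 S=84.9800 intr=4.9700 cont=12.5065 V=12.5065[hold]; j=2 S=126.9986 intr=0.0000 cont=2.3248 V=2.3248[hold]  S*(2)=56.8636
k=1: j=0 S=69.5145 intr=20.4355 cont=22.2074 V=22.2074[hold]; j=1 S=103.8862 intr=0.0000 cont=7.2080 V=7.2080[hold]  S*(1)=-
k=0: j=0 S=84.9800 intr=4.9700 cont=14.3197 V=14.3197[hold]  S*(0)=-

price = 14.3197
boundary = - - 56.8636 46.5151 56.8636
tree:
14.3197
22.2074 7.2080
33.0864 12.5065 2.3248
43.4349 20.9213 4.7980 0.0000
51.9002 33.0864 9.9020 0.0000 0.0000
58.8249 43.4349 20.4355 0.0000 0.0000 0.0000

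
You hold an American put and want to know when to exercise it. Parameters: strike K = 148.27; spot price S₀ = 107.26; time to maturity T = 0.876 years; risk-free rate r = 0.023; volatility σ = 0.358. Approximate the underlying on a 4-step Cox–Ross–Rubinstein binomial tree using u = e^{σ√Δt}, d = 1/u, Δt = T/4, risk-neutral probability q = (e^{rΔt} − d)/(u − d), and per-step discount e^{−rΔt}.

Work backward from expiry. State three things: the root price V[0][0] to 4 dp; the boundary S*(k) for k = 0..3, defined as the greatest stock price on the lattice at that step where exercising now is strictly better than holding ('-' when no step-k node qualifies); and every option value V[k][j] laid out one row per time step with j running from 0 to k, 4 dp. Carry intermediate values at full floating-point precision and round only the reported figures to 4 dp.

price = 42.7851
boundary = - 90.7148 107.2600 90.7148
tree:
42.7851
57.5552 26.7995
71.5482 41.0100 11.2663
83.3827 57.5552 21.4949 0.0000
93.3918 71.5482 41.0100 0.0000 0.0000

Δt=0.21900  u=1.18239  d=0.84575  q=0.47321  discount=0.99498
step 4 (expiry): payoffs max(K−S,0) = 93.3918 71.5482 41.0100 0.0000 0.0000
step 3: (k=3,j=0): S=64.8873, (K−S)⁺=83.3827, hold=82.6378 ⇒ V=83.3827 exercise | (k=3,j=1): S=90.7148, (K−S)⁺=57.5552, hold=56.8102 ⇒ V=57.5552 exercise | (k=3,j=2): S=126.8228, (K−S)⁺=21.4472, hold=21.4949 ⇒ V=21.4949 continue | (k=3,j=3): S=177.3030, (K−S)⁺=0.0000, hold=0.0000 ⇒ V=0.0000 continue  boundary S*=90.7148
step 2: (k=2,j=0): S=76.7218, (K−S)⁺=71.5482, hold=70.8032 ⇒ V=71.5482 exercise | (k=2,j=1): S=107.2600, (K−S)⁺=41.0100, hold=40.2875 ⇒ V=41.0100 exercise | (k=2,j=2): S=149.9535, (K−S)⁺=0.0000, hold=11.2663 ⇒ V=11.2663 continue  boundary S*=107.2600
step 1: (k=1,j=0): S=90.7148, (K−S)⁺=57.5552, hold=56.8102 ⇒ V=57.5552 exercise | (k=1,j=1): S=126.8228, (K−S)⁺=21.4472, hold=26.7995 ⇒ V=26.7995 continue  boundary S*=90.7148
step 0: (k=0,j=0): S=107.2600, (K−S)⁺=41.0100, hold=42.7851 ⇒ V=42.7851 continue  boundary S*=-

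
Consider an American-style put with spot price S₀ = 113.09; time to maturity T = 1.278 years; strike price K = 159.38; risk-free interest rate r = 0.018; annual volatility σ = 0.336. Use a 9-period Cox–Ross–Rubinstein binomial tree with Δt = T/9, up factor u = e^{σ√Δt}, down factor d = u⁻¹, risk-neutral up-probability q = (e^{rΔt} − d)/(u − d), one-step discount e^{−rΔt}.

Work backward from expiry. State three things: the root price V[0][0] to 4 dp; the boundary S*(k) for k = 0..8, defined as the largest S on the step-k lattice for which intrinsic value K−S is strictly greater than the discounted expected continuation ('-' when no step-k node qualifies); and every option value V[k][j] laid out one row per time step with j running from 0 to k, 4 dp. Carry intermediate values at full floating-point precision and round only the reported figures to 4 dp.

price = 49.3180
boundary = - - 87.7906 77.3500 87.7906 99.6406 113.0900 99.6406 113.0900
tree:
49.3180
60.2607 37.6542
71.5894 48.2347 26.3229
82.0300 59.7893 35.8981 16.0268
91.2290 71.5894 47.2469 23.7199 7.7269
99.3340 82.0300 59.7394 33.8828 12.7693 2.2719
106.4750 91.2290 71.5894 46.2900 20.5401 4.3674 0.0000
112.7669 99.3340 82.0300 59.7394 31.7825 8.3957 0.0000 0.0000
118.3104 106.4750 91.2290 71.5894 46.2900 16.1393 0.0000 0.0000 0.0000
123.1947 112.7669 99.3340 82.0300 59.7394 31.0252 0.0000 0.0000 0.0000 0.0000

params: Δt=0.14200 u=1.13498 d=0.88107 q=0.47847 e^(-rΔt)=0.99745
t_9 payoffs: 123.1947 112.7669 99.3340 82.0300 59.7394 31.0252 0.0000 0.0000 0.0000 0.0000
t_8: node(8,0) S=41.0696 payoff=118.3104 vs cont=117.9036 → 118.3104 [stop]  node(8,1) S=52.9050 payoff=106.4750 vs cont=106.0682 → 106.4750 [stop]  node(8,2) S=68.1510 payoff=91.2290 vs cont=90.8221 → 91.2290 [stop]  node(8,3) S=87.7906 payoff=71.5894 vs cont=71.1825 → 71.5894 [stop]  node(8,4) S=113.0900 payoff=46.2900 vs cont=45.8831 → 46.2900 [stop]  node(8,5) S=145.6801 payoff=13.6999 vs cont=16.1393 → 16.1393 [wait]  node(8,6) S=187.6619 payoff=0.0000 vs cont=0.0000 → 0.0000 [wait]  node(8,7) S=241.7420 payoff=0.0000 vs cont=0.0000 → 0.0000 [wait]  node(8,8) S=311.4068 payoff=0.0000 vs cont=0.0000 → 0.0000 [wait]  ⇒ S*(8)=113.0900
t_7: node(7,0) S=46.6131 payoff=112.7669 vs cont=112.3600 → 112.7669 [stop]  node(7,1) S=60.0460 payoff=99.3340 vs cont=98.9271 → 99.3340 [stop]  node(7,2) S=77.3500 payoff=82.0300 vs cont=81.6232 → 82.0300 [stop]  node(7,3) S=99.6406 payoff=59.7394 vs cont=59.3326 → 59.7394 [stop]  node(7,4) S=128.3548 payoff=31.0252 vs cont=31.7825 → 31.7825 [wait]  node(7,5) S=165.3439 payoff=0.0000 vs cont=8.3957 → 8.3957 [wait]  node(7,6) S=212.9924 payoff=0.0000 vs cont=0.0000 → 0.0000 [wait]  node(7,7) S=274.3722 payoff=0.0000 vs cont=0.0000 → 0.0000 [wait]  ⇒ S*(7)=99.6406
t_6: node(6,0) S=52.9050 payoff=106.4750 vs cont=106.0682 → 106.4750 [stop]  node(6,1) S=68.1510 payoff=91.2290 vs cont=90.8221 → 91.2290 [stop]  node(6,2) S=87.7906 payoff=71.5894 vs cont=71.1825 → 71.5894 [stop]  node(6,3) S=113.0900 payoff=46.2900 vs cont=46.2446 → 46.2900 [stop]  node(6,4) S=145.6801 payoff=13.6999 vs cont=20.5401 → 20.5401 [wait]  node(6,5) S=187.6619 payoff=0.0000 vs cont=4.3674 → 4.3674 [wait]  node(6,6) S=241.7420 payoff=0.0000 vs cont=0.0000 → 0.0000 [wait]  ⇒ S*(6)=113.0900
t_5: node(5,0) S=60.0460 payoff=99.3340 vs cont=98.9271 → 99.3340 [stop]  node(5,1) S=77.3500 payoff=82.0300 vs cont=81.6232 → 82.0300 [stop]  node(5,2) S=99.6406 payoff=59.7394 vs cont=59.3326 → 59.7394 [stop]  node(5,3) S=128.3548 payoff=31.0252 vs cont=33.8828 → 33.8828 [wait]  node(5,4) S=165.3439 payoff=0.0000 vs cont=12.7693 → 12.7693 [wait]  node(5,5) S=212.9924 payoff=0.0000 vs cont=2.2719 → 2.2719 [wait]  ⇒ S*(5)=99.6406
t_4: node(4,0) S=68.1510 payoff=91.2290 vs cont=90.8221 → 91.2290 [stop]  node(4,1) S=87.7906 payoff=71.5894 vs cont=71.1825 → 71.5894 [stop]  node(4,2) S=113.0900 payoff=46.2900 vs cont=47.2469 → 47.2469 [wait]  node(4,3) S=145.6801 payoff=13.6999 vs cont=23.7199 → 23.7199 [wait]  node(4,4) S=187.6619 payoff=0.0000 vs cont=7.7269 → 7.7269 [wait]  ⇒ S*(4)=87.7906
t_3: node(3,0) S=77.3500 payoff=82.0300 vs cont=81.6232 → 82.0300 [stop]  node(3,1) S=99.6406 payoff=59.7394 vs cont=59.7893 → 59.7893 [wait]  node(3,2) S=128.3548 payoff=31.0252 vs cont=35.8981 → 35.8981 [wait]  node(3,3) S=165.3439 payoff=0.0000 vs cont=16.0268 → 16.0268 [wait]  ⇒ S*(3)=77.3500
t_2: node(2,0) S=87.7906 payoff=71.5894 vs cont=71.2063 → 71.5894 [stop]  node(2,1) S=113.0900 payoff=46.2900 vs cont=48.2347 → 48.2347 [wait]  node(2,2) S=145.6801 payoff=13.6999 vs cont=26.3229 → 26.3229 [wait]  ⇒ S*(2)=87.7906
t_1: node(1,0) S=99.6406 payoff=59.7394 vs cont=60.2607 → 60.2607 [wait]  node(1,1) S=128.3548 payoff=31.0252 vs cont=37.6542 → 37.6542 [wait]  ⇒ S*(1)=-
t_0: node(0,0) S=113.0900 payoff=46.2900 vs cont=49.3180 → 49.3180 [wait]  ⇒ S*(0)=-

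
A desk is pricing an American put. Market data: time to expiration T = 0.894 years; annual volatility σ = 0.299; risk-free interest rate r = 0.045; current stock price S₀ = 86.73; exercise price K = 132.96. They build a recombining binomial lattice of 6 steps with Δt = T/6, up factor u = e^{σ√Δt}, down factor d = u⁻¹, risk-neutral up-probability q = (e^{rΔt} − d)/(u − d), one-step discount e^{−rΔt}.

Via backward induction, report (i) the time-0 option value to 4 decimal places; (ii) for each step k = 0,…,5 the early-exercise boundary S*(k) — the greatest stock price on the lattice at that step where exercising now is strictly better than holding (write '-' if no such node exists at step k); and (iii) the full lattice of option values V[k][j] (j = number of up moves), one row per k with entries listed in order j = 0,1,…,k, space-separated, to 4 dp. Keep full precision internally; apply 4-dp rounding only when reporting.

Δt=0.14900, u=1.12234, d=0.89100, q=0.50026, disc=e^(-rΔt)=0.99332
k=6 terminal: V=max(K-S,0) → 89.5666 78.2997 64.1073 46.2300 23.7109 0.0000 0.0000
k=5: j=0 S=48.7021 intr=84.2579 cont=83.3694 V=84.2579[EX]; j=1 S=61.3474 intr=71.6126 cont=70.7241 V=71.6126[EX]; j=2 S=77.2761 intr=55.6839 cont=54.7954 V=55.6839[EX]; j=3 S=97.3405 intr=35.6195 cont=34.7310 V=35.6195[EX]; j=4 S=122.6146 intr=10.3454 cont=11.7701 V=11.7701[hold]; j=5 S=154.4511 intr=0.0000 cont=0.0000 V=0.0000[hold]  S*(5)=97.3405
k=4: j=0 S=54.6603 intr=78.2997 cont=77.4112 V=78.2997[EX]; j=1 S=68.8527 intr=64.1073 cont=63.2188 V=64.1073[EX]; j=2 S=86.7300 intr=46.2300 cont=45.3415 V=46.2300[EX]; j=3 S=109.2491 intr=23.7109 cont=23.5303 V=23.7109[EX]; j=4 S=137.6153 intr=0.0000 cont=5.8427 V=5.8427[hold]  S*(4)=109.2491
k=3: j=0 S=61.3474 intr=71.6126 cont=70.7241 V=71.6126[EX]; j=1 S=77.2761 intr=55.6839 cont=54.7954 V=55.6839[EX]; j=2 S=97.3405 intr=35.6195 cont=34.7310 V=35.6195[EX]; j=3 S=122.6146 intr=10.3454 cont=14.6735 V=14.6735[hold]  S*(3)=97.3405
k=2: j=0 S=68.8527 intr=64.1073 cont=63.2188 V=64.1073[EX]; j=1 S=86.7300 intr=46.2300 cont=45.3415 V=46.2300[EX]; j=2 S=109.2491 intr=23.7109 cont=24.9730 V=24.9730[hold]  S*(2)=86.7300
k=1: j=0 S=77.2761 intr=55.6839 cont=54.7954 V=55.6839[EX]; j=1 S=97.3405 intr=35.6195 cont=35.3582 V=35.6195[EX]  S*(1)=97.3405
k=0: j=0 S=86.7300 intr=46.2300 cont=45.3415 V=46.2300[EX]  S*(0)=86.7300

price = 46.2300
boundary = 86.7300 97.3405 86.7300 97.3405 109.2491 97.3405
tree:
46.2300
55.6839 35.6195
64.1073 46.2300 24.9730
71.6126 55.6839 35.6195 14.6735
78.2997 64.1073 46.2300 23.7109 5.8427
84.2579 71.6126 55.6839 35.6195 11.7701 0.0000
89.5666 78.2997 64.1073 46.2300 23.7109 0.0000 0.0000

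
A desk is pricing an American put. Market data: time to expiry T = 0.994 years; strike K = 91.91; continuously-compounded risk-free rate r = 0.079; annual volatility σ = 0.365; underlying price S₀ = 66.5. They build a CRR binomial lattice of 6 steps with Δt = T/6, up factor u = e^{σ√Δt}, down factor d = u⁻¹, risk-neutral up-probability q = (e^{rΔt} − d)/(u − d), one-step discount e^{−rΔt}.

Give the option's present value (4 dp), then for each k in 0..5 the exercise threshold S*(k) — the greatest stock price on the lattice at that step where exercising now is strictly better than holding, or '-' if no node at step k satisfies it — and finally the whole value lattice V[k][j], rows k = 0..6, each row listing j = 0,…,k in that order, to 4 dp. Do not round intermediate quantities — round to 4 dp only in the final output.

price = 25.5046
boundary = - 57.3194 66.5000 57.3194 66.5000 77.1510
tree:
25.5046
34.5906 17.3356
42.5038 25.4100 9.9377
49.3245 34.5906 16.2481 4.0621
55.2036 42.5038 25.4100 7.7650 0.5685
60.2711 49.3245 34.5906 14.7590 1.1686 0.0000
64.6390 55.2036 42.5038 25.4100 2.4020 0.0000 0.0000

Δt=0.16567  u=1.16017  d=0.86195  q=0.50710  discount=0.98700
step 6 (expiry): payoffs max(K−S,0) = 64.6390 55.2036 42.5038 25.4100 2.4020 0.0000 0.0000
step 5: (k=5,j=0): S=31.6389, (K−S)⁺=60.2711, hold=59.0761 ⇒ V=60.2711 exercise | (k=5,j=1): S=42.5855, (K−S)⁺=49.3245, hold=48.1295 ⇒ V=49.3245 exercise | (k=5,j=2): S=57.3194, (K−S)⁺=34.5906, hold=33.3956 ⇒ V=34.5906 exercise | (k=5,j=3): S=77.1510, (K−S)⁺=14.7590, hold=13.5639 ⇒ V=14.7590 exercise | (k=5,j=4): S=103.8441, (K−S)⁺=0.0000, hold=1.1686 ⇒ V=1.1686 continue | (k=5,j=5): S=139.7726, (K−S)⁺=0.0000, hold=0.0000 ⇒ V=0.0000 continue  boundary S*=77.1510
step 4: (k=4,j=0): S=36.7064, (K−S)⁺=55.2036, hold=54.0086 ⇒ V=55.2036 exercise | (k=4,j=1): S=49.4062, (K−S)⁺=42.5038, hold=41.3087 ⇒ V=42.5038 exercise | (k=4,j=2): S=66.5000, (K−S)⁺=25.4100, hold=24.2149 ⇒ V=25.4100 exercise | (k=4,j=3): S=89.5080, (K−S)⁺=2.4020, hold=7.7650 ⇒ V=7.7650 continue | (k=4,j=4): S=120.4764, (K−S)⁺=0.0000, hold=0.5685 ⇒ V=0.5685 continue  boundary S*=66.5000
step 3: (k=3,j=0): S=42.5855, (K−S)⁺=49.3245, hold=48.1295 ⇒ V=49.3245 exercise | (k=3,j=1): S=57.3194, (K−S)⁺=34.5906, hold=33.3956 ⇒ V=34.5906 exercise | (k=3,j=2): S=77.1510, (K−S)⁺=14.7590, hold=16.2481 ⇒ V=16.2481 continue | (k=3,j=3): S=103.8441, (K−S)⁺=0.0000, hold=4.0621 ⇒ V=4.0621 continue  boundary S*=57.3194
step 2: (k=2,j=0): S=49.4062, (K−S)⁺=42.5038, hold=41.3087 ⇒ V=42.5038 exercise | (k=2,j=1): S=66.5000, (K−S)⁺=25.4100, hold=24.9603 ⇒ V=25.4100 exercise | (k=2,j=2): S=89.5080, (K−S)⁺=2.4020, hold=9.9377 ⇒ V=9.9377 continue  boundary S*=66.5000
step 1: (k=1,j=0): S=57.3194, (K−S)⁺=34.5906, hold=33.3956 ⇒ V=34.5906 exercise | (k=1,j=1): S=77.1510, (K−S)⁺=14.7590, hold=17.3356 ⇒ V=17.3356 continue  boundary S*=57.3194
step 0: (k=0,j=0): S=66.5000, (K−S)⁺=25.4100, hold=25.5046 ⇒ V=25.5046 continue  boundary S*=-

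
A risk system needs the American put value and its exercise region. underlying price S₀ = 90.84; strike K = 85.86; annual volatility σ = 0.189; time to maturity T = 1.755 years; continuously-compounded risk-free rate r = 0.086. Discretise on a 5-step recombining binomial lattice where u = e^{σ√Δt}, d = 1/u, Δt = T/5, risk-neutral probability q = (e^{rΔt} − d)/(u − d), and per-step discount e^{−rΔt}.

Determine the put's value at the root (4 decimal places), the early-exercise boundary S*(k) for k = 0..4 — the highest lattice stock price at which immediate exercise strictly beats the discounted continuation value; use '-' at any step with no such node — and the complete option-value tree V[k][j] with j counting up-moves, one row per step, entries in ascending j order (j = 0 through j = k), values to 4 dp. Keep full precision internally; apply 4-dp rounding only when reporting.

Δt=0.35100, u=1.11848, d=0.89407, q=0.60860, disc=e^(-rΔt)=0.97027
k=5 terminal: V=max(K-S,0) → 33.9645 20.9385 4.6429 0.0000 0.0000 0.0000
k=4: j=0 S=58.0442 intr=27.8158 cont=25.2627 V=27.8158[EX]; j=1 S=72.6136 intr=13.2464 cont=10.6933 V=13.2464[EX]; j=2 S=90.8400 intr=0.0000 cont=1.7632 V=1.7632[hold]; j=3 S=113.6413 intr=0.0000 cont=0.0000 V=0.0000[hold]; j=4 S=142.1658 intr=0.0000 cont=0.0000 V=0.0000[hold]  S*(4)=72.6136
k=3: j=0 S=64.9215 intr=20.9385 cont=18.3854 V=20.9385[EX]; j=1 S=81.2171 intr=4.6429 cont=6.0717 V=6.0717[hold]; j=2 S=101.6030 intr=0.0000 cont=0.6696 V=0.6696[hold]; j=3 S=127.1059 intr=0.0000 cont=0.0000 V=0.0000[hold]  S*(3)=64.9215
k=2: j=0 S=72.6136 intr=13.2464 cont=11.5370 V=13.2464[EX]; j=1 S=90.8400 intr=0.0000 cont=2.7012 V=2.7012[hold]; j=2 S=113.6413 intr=0.0000 cont=0.2543 V=0.2543[hold]  S*(2)=72.6136
k=1: j=0 S=81.2171 intr=4.6429 cont=6.6256 V=6.6256[hold]; j=1 S=101.6030 intr=0.0000 cont=1.1760 V=1.1760[hold]  S*(1)=-
k=0: j=0 S=90.8400 intr=0.0000 cont=3.2106 V=3.2106[hold]  S*(0)=-

price = 3.2106
boundary = - - 72.6136 64.9215 72.6136
tree:
3.2106
6.6256 1.1760
13.2464 2.7012 0.2543
20.9385 6.0717 0.6696 0.0000
27.8158 13.2464 1.7632 0.0000 0.0000
33.9645 20.9385 4.6429 0.0000 0.0000 0.0000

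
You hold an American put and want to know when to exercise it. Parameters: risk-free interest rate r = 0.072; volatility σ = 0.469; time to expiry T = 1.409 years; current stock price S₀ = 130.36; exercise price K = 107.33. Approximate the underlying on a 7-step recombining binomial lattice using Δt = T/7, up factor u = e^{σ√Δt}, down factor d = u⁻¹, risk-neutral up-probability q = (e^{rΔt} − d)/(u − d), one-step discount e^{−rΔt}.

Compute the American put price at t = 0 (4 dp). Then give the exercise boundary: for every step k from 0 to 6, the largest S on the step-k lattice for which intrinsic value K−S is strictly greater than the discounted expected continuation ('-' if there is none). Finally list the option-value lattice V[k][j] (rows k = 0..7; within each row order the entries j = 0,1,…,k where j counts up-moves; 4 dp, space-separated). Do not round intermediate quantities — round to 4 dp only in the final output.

price = 11.9699
boundary = - - - 69.3420 56.1842 69.3420 85.5813
tree:
11.9699
18.1888 5.6497
26.7995 9.4867 1.6977
37.9880 15.5881 3.2175 0.1159
51.1458 24.8654 6.0910 0.2270 0.0000
61.8070 37.9880 11.5170 0.4447 0.0000 0.0000
70.4451 51.1458 21.7487 0.8711 0.0000 0.0000 0.0000
77.4441 61.8070 37.9880 1.7062 0.0000 0.0000 0.0000 0.0000

Δt=0.20129, u=1.23419, d=0.81025, q=0.48202, disc=e^(-rΔt)=0.98561
k=7 terminal: V=max(K-S,0) → 77.4441 61.8070 37.9880 1.7062 0.0000 0.0000 0.0000 0.0000
k=6: j=0 S=36.8849 intr=70.4451 cont=68.9008 V=70.4451[EX]; j=1 S=56.1842 intr=51.1458 cont=49.6016 V=51.1458[EX]; j=2 S=85.5813 intr=21.7487 cont=20.2044 V=21.7487[EX]; j=3 S=130.3600 intr=0.0000 cont=0.8711 V=0.8711[hold]; j=4 S=198.5682 intr=0.0000 cont=0.0000 V=0.0000[hold]; j=5 S=302.4648 intr=0.0000 cont=0.0000 V=0.0000[hold]; j=6 S=460.7232 intr=0.0000 cont=0.0000 V=0.0000[hold]  S*(6)=85.5813
k=5: j=0 S=45.5230 intr=61.8070 cont=60.2627 V=61.8070[EX]; j=1 S=69.3420 intr=37.9880 cont=36.4437 V=37.9880[EX]; j=2 S=105.6238 intr=1.7062 cont=11.5170 V=11.5170[hold]; j=3 S=160.8892 intr=0.0000 cont=0.4447 V=0.4447[hold]; j=4 S=245.0712 intr=0.0000 cont=0.0000 V=0.0000[hold]; j=5 S=373.2996 intr=0.0000 cont=0.0000 V=0.0000[hold]  S*(5)=69.3420
k=4: j=0 S=56.1842 intr=51.1458 cont=49.6016 V=51.1458[EX]; j=1 S=85.5813 intr=21.7487 cont=24.8654 V=24.8654[hold]; j=2 S=130.3600 intr=0.0000 cont=6.0910 V=6.0910[hold]; j=3 S=198.5682 intr=0.0000 cont=0.2270 V=0.2270[hold]; j=4 S=302.4648 intr=0.0000 cont=0.0000 V=0.0000[hold]  S*(4)=56.1842
k=3: j=0 S=69.3420 intr=37.9880 cont=37.9244 V=37.9880[EX]; j=1 S=105.6238 intr=1.7062 cont=15.5881 V=15.5881[hold]; j=2 S=160.8892 intr=0.0000 cont=3.2175 V=3.2175[hold]; j=3 S=245.0712 intr=0.0000 cont=0.1159 V=0.1159[hold]  S*(3)=69.3420
k=2: j=0 S=85.5813 intr=21.7487 cont=26.7995 V=26.7995[hold]; j=1 S=130.3600 intr=0.0000 cont=9.4867 V=9.4867[hold]; j=2 S=198.5682 intr=0.0000 cont=1.6977 V=1.6977[hold]  S*(2)=-
k=1: j=0 S=105.6238 intr=1.7062 cont=18.1888 V=18.1888[hold]; j=1 S=160.8892 intr=0.0000 cont=5.6497 V=5.6497[hold]  S*(1)=-
k=0: j=0 S=130.3600 intr=0.0000 cont=11.9699 V=11.9699[hold]  S*(0)=-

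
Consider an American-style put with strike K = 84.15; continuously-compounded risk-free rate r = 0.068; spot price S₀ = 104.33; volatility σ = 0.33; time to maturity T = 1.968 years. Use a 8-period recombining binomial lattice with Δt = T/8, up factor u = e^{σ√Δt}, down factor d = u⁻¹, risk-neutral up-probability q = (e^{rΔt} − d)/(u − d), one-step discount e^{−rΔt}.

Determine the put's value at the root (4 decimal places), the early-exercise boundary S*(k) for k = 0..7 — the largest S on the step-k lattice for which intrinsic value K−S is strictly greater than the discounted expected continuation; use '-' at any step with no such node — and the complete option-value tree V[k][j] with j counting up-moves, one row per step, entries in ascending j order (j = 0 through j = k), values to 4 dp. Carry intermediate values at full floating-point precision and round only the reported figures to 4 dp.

params: Δt=0.24600 u=1.17783 d=0.84902 q=0.51047 e^(-rΔt)=0.98341
t_8 payoffs: 55.9827 45.0739 29.9403 8.9456 0.0000 0.0000 0.0000 0.0000 0.0000
t_7: node(7,0) S=33.1763 payoff=50.9737 vs cont=49.5777 → 50.9737 [stop]  node(7,1) S=46.0250 payoff=38.1250 vs cont=36.7290 → 38.1250 [stop]  node(7,2) S=63.8499 payoff=20.3001 vs cont=18.9042 → 20.3001 [stop]  node(7,3) S=88.5781 payoff=0.0000 vs cont=4.3065 → 4.3065 [wait]  node(7,4) S=122.8831 payoff=0.0000 vs cont=0.0000 → 0.0000 [wait]  node(7,5) S=170.4740 payoff=0.0000 vs cont=0.0000 → 0.0000 [wait]  node(7,6) S=236.4962 payoff=0.0000 vs cont=0.0000 → 0.0000 [wait]  node(7,7) S=328.0879 payoff=0.0000 vs cont=0.0000 → 0.0000 [wait]  ⇒ S*(7)=63.8499
t_6: node(6,0) S=39.0761 payoff=45.0739 vs cont=43.6780 → 45.0739 [stop]  node(6,1) S=54.2097 payoff=29.9403 vs cont=28.5443 → 29.9403 [stop]  node(6,2) S=75.2044 payoff=8.9456 vs cont=11.9344 → 11.9344 [wait]  node(6,3) S=104.3300 payoff=0.0000 vs cont=2.0732 → 2.0732 [wait]  node(6,4) S=144.7356 payoff=0.0000 vs cont=0.0000 → 0.0000 [wait]  node(6,5) S=200.7896 payoff=0.0000 vs cont=0.0000 → 0.0000 [wait]  node(6,6) S=278.5526 payoff=0.0000 vs cont=0.0000 → 0.0000 [wait]  ⇒ S*(6)=54.2097
t_5: node(5,0) S=46.0250 payoff=38.1250 vs cont=36.7290 → 38.1250 [stop]  node(5,1) S=63.8499 payoff=20.3001 vs cont=20.4046 → 20.4046 [wait]  node(5,2) S=88.5781 payoff=0.0000 vs cont=6.7860 → 6.7860 [wait]  node(5,3) S=122.8831 payoff=0.0000 vs cont=0.9980 → 0.9980 [wait]  node(5,4) S=170.4740 payoff=0.0000 vs cont=0.0000 → 0.0000 [wait]  node(5,5) S=236.4962 payoff=0.0000 vs cont=0.0000 → 0.0000 [wait]  ⇒ S*(5)=46.0250
t_4: node(4,0) S=54.2097 payoff=29.9403 vs cont=28.5968 → 29.9403 [stop]  node(4,1) S=75.2044 payoff=8.9456 vs cont=13.2295 → 13.2295 [wait]  node(4,2) S=104.3300 payoff=0.0000 vs cont=3.7678 → 3.7678 [wait]  node(4,3) S=144.7356 payoff=0.0000 vs cont=0.4805 → 0.4805 [wait]  node(4,4) S=200.7896 payoff=0.0000 vs cont=0.0000 → 0.0000 [wait]  ⇒ S*(4)=54.2097
t_3: node(3,0) S=63.8499 payoff=20.3001 vs cont=21.0547 → 21.0547 [wait]  node(3,1) S=88.5781 payoff=0.0000 vs cont=8.2602 → 8.2602 [wait]  node(3,2) S=122.8831 payoff=0.0000 vs cont=2.0551 → 2.0551 [wait]  node(3,3) S=170.4740 payoff=0.0000 vs cont=0.2313 → 0.2313 [wait]  ⇒ S*(3)=-
t_2: node(2,0) S=75.2044 payoff=8.9456 vs cont=14.2825 → 14.2825 [wait]  node(2,1) S=104.3300 payoff=0.0000 vs cont=5.0082 → 5.0082 [wait]  node(2,2) S=144.7356 payoff=0.0000 vs cont=1.1054 → 1.1054 [wait]  ⇒ S*(2)=-
t_1: node(1,0) S=88.5781 payoff=0.0000 vs cont=9.3898 → 9.3898 [wait]  node(1,1) S=122.8831 payoff=0.0000 vs cont=2.9659 → 2.9659 [wait]  ⇒ S*(1)=-
t_0: node(0,0) S=104.3300 payoff=0.0000 vs cont=6.0092 → 6.0092 [wait]  ⇒ S*(0)=-

price = 6.0092
boundary = - - - - 54.2097 46.0250 54.2097 63.8499
tree:
6.0092
9.3898 2.9659
14.2825 5.0082 1.1054
21.0547 8.2602 2.0551 0.2313
29.9403 13.2295 3.7678 0.4805 0.0000
38.1250 20.4046 6.7860 0.9980 0.0000 0.0000
45.0739 29.9403 11.9344 2.0732 0.0000 0.0000 0.0000
50.9737 38.1250 20.3001 4.3065 0.0000 0.0000 0.0000 0.0000
55.9827 45.0739 29.9403 8.9456 0.0000 0.0000 0.0000 0.0000 0.0000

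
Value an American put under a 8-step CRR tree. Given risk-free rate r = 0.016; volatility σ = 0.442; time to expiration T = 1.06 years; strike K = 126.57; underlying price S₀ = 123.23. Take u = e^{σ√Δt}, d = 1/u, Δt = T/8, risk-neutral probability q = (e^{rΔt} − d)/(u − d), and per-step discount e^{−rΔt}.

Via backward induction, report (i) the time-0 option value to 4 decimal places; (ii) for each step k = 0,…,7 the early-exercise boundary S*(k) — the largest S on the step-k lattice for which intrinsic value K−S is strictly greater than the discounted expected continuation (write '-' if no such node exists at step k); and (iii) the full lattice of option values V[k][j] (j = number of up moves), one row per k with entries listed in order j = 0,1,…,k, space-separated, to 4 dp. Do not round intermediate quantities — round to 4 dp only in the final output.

price = 22.9629
boundary = - - - - 64.7472 76.0493 89.3241 104.9162
tree:
22.9629
30.9378 13.9445
40.4190 20.2326 6.8148
50.9791 28.5228 10.8411 2.2400
61.8228 38.8065 16.8887 3.9724 0.2684
71.4452 50.5207 25.5827 7.0201 0.5041 0.0000
79.6375 61.8228 37.2459 12.3570 0.9469 0.0000 0.0000
86.6124 71.4452 50.5207 21.6538 1.7783 0.0000 0.0000 0.0000
92.5507 79.6375 61.8228 37.2459 3.3400 0.0000 0.0000 0.0000 0.0000

params: Δt=0.13250 u=1.17456 d=0.85139 q=0.46643 e^(-rΔt)=0.99788
t_8 payoffs: 92.5507 79.6375 61.8228 37.2459 3.3400 0.0000 0.0000 0.0000 0.0000
t_7: node(7,0) S=39.9576 payoff=86.6124 vs cont=86.3443 → 86.6124 [stop]  node(7,1) S=55.1248 payoff=71.4452 vs cont=71.1771 → 71.4452 [stop]  node(7,2) S=76.0493 payoff=50.5207 vs cont=50.2527 → 50.5207 [stop]  node(7,3) S=104.9162 payoff=21.6538 vs cont=21.3857 → 21.6538 [stop]  node(7,4) S=144.7406 payoff=0.0000 vs cont=1.7783 → 1.7783 [wait]  node(7,5) S=199.6815 payoff=0.0000 vs cont=0.0000 → 0.0000 [wait]  node(7,6) S=275.4771 payoff=0.0000 vs cont=0.0000 → 0.0000 [wait]  node(7,7) S=380.0434 payoff=0.0000 vs cont=0.0000 → 0.0000 [wait]  ⇒ S*(7)=104.9162
t_6: node(6,0) S=46.9325 payoff=79.6375 vs cont=79.3695 → 79.6375 [stop]  node(6,1) S=64.7472 payoff=61.8228 vs cont=61.5547 → 61.8228 [stop]  node(6,2) S=89.3241 payoff=37.2459 vs cont=36.9778 → 37.2459 [stop]  node(6,3) S=123.2300 payoff=3.3400 vs cont=12.3570 → 12.3570 [wait]  node(6,4) S=170.0059 payoff=0.0000 vs cont=0.9469 → 0.9469 [wait]  node(6,5) S=234.5372 payoff=0.0000 vs cont=0.0000 → 0.0000 [wait]  node(6,6) S=323.5634 payoff=0.0000 vs cont=0.0000 → 0.0000 [wait]  ⇒ S*(6)=89.3241
t_5: node(5,0) S=55.1248 payoff=71.4452 vs cont=71.1771 → 71.4452 [stop]  node(5,1) S=76.0493 payoff=50.5207 vs cont=50.2527 → 50.5207 [stop]  node(5,2) S=104.9162 payoff=21.6538 vs cont=25.5827 → 25.5827 [wait]  node(5,3) S=144.7406 payoff=0.0000 vs cont=7.0201 → 7.0201 [wait]  node(5,4) S=199.6815 payoff=0.0000 vs cont=0.5041 → 0.5041 [wait]  node(5,5) S=275.4771 payoff=0.0000 vs cont=0.0000 → 0.0000 [wait]  ⇒ S*(5)=76.0493
t_4: node(4,0) S=64.7472 payoff=61.8228 vs cont=61.5547 → 61.8228 [stop]  node(4,1) S=89.3241 payoff=37.2459 vs cont=38.8065 → 38.8065 [wait]  node(4,2) S=123.2300 payoff=3.3400 vs cont=16.8887 → 16.8887 [wait]  node(4,3) S=170.0059 payoff=0.0000 vs cont=3.9724 → 3.9724 [wait]  node(4,4) S=234.5372 payoff=0.0000 vs cont=0.2684 → 0.2684 [wait]  ⇒ S*(4)=64.7472
t_3: node(3,0) S=76.0493 payoff=50.5207 vs cont=50.9791 → 50.9791 [wait]  node(3,1) S=104.9162 payoff=21.6538 vs cont=28.5228 → 28.5228 [wait]  node(3,2) S=144.7406 payoff=0.0000 vs cont=10.8411 → 10.8411 [wait]  node(3,3) S=199.6815 payoff=0.0000 vs cont=2.2400 → 2.2400 [wait]  ⇒ S*(3)=-
t_2: node(2,0) S=89.3241 payoff=37.2459 vs cont=40.4190 → 40.4190 [wait]  node(2,1) S=123.2300 payoff=3.3400 vs cont=20.2326 → 20.2326 [wait]  node(2,2) S=170.0059 payoff=0.0000 vs cont=6.8148 → 6.8148 [wait]  ⇒ S*(2)=-
t_1: node(1,0) S=104.9162 payoff=21.6538 vs cont=30.9378 → 30.9378 [wait]  node(1,1) S=144.7406 payoff=0.0000 vs cont=13.9445 → 13.9445 [wait]  ⇒ S*(1)=-
t_0: node(0,0) S=123.2300 payoff=3.3400 vs cont=22.9629 → 22.9629 [wait]  ⇒ S*(0)=-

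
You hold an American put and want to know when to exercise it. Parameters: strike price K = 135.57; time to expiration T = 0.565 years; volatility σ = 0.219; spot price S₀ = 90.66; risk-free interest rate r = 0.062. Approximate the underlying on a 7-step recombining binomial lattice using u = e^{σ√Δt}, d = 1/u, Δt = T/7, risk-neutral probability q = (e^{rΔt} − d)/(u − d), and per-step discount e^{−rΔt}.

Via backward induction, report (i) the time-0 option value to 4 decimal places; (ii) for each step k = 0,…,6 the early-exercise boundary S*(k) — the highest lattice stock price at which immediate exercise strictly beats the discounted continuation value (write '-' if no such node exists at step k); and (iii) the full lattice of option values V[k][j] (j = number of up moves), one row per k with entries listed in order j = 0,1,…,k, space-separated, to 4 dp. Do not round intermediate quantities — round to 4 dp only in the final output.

price = 44.9100
boundary = 90.6600 96.4799 102.6734 109.2645 116.2787 109.2645 116.2787
tree:
44.9100
50.3788 39.0901
55.5178 44.9100 32.8966
60.3467 50.3788 39.0901 26.3055
64.8844 55.5178 44.9100 32.8966 19.2913
69.1483 60.3467 50.3788 39.0901 26.3055 12.0427
73.1550 64.8844 55.5178 44.9100 32.8966 19.2913 5.5927
76.9200 69.1483 60.3467 50.3788 39.0901 26.3055 11.8268 0.0000

Δt=0.08071  u=1.06419  d=0.93968  q=0.52474  discount=0.99501
step 7 (expiry): payoffs max(K−S,0) = 76.9200 69.1483 60.3467 50.3788 39.0901 26.3055 11.8268 0.0000
step 6: (k=6,j=0): S=62.4150, (K−S)⁺=73.1550, hold=72.4783 ⇒ V=73.1550 exercise | (k=6,j=1): S=70.6856, (K−S)⁺=64.8844, hold=64.2076 ⇒ V=64.8844 exercise | (k=6,j=2): S=80.0522, (K−S)⁺=55.5178, hold=54.8410 ⇒ V=55.5178 exercise | (k=6,j=3): S=90.6600, (K−S)⁺=44.9100, hold=44.2333 ⇒ V=44.9100 exercise | (k=6,j=4): S=102.6734, (K−S)⁺=32.8966, hold=32.2199 ⇒ V=32.8966 exercise | (k=6,j=5): S=116.2787, (K−S)⁺=19.2913, hold=18.6145 ⇒ V=19.2913 exercise | (k=6,j=6): S=131.6869, (K−S)⁺=3.8831, hold=5.5927 ⇒ V=5.5927 continue  boundary S*=116.2787
step 5: (k=5,j=0): S=66.4217, (K−S)⁺=69.1483, hold=68.4716 ⇒ V=69.1483 exercise | (k=5,j=1): S=75.2233, (K−S)⁺=60.3467, hold=59.6700 ⇒ V=60.3467 exercise | (k=5,j=2): S=85.1912, (K−S)⁺=50.3788, hold=49.7021 ⇒ V=50.3788 exercise | (k=5,j=3): S=96.4799, (K−S)⁺=39.0901, hold=38.4134 ⇒ V=39.0901 exercise | (k=5,j=4): S=109.2645, (K−S)⁺=26.3055, hold=25.6288 ⇒ V=26.3055 exercise | (k=5,j=5): S=123.7432, (K−S)⁺=11.8268, hold=12.0427 ⇒ V=12.0427 continue  boundary S*=109.2645
step 4: (k=4,j=0): S=70.6856, (K−S)⁺=64.8844, hold=64.2076 ⇒ V=64.8844 exercise | (k=4,j=1): S=80.0522, (K−S)⁺=55.5178, hold=54.8410 ⇒ V=55.5178 exercise | (k=4,j=2): S=90.6600, (K−S)⁺=44.9100, hold=44.2333 ⇒ V=44.9100 exercise | (k=4,j=3): S=102.6734, (K−S)⁺=32.8966, hold=32.2199 ⇒ V=32.8966 exercise | (k=4,j=4): S=116.2787, (K−S)⁺=19.2913, hold=18.7273 ⇒ V=19.2913 exercise  boundary S*=116.2787
step 3: (k=3,j=0): S=75.2233, (K−S)⁺=60.3467, hold=59.6700 ⇒ V=60.3467 exercise | (k=3,j=1): S=85.1912, (K−S)⁺=50.3788, hold=49.7021 ⇒ V=50.3788 exercise | (k=3,j=2): S=96.4799, (K−S)⁺=39.0901, hold=38.4134 ⇒ V=39.0901 exercise | (k=3,j=3): S=109.2645, (K−S)⁺=26.3055, hold=25.6288 ⇒ V=26.3055 exercise  boundary S*=109.2645
step 2: (k=2,j=0): S=80.0522, (K−S)⁺=55.5178, hold=54.8410 ⇒ V=55.5178 exercise | (k=2,j=1): S=90.6600, (K−S)⁺=44.9100, hold=44.2333 ⇒ V=44.9100 exercise | (k=2,j=2): S=102.6734, (K−S)⁺=32.8966, hold=32.2199 ⇒ V=32.8966 exercise  boundary S*=102.6734
step 1: (k=1,j=0): S=85.1912, (K−S)⁺=50.3788, hold=49.7021 ⇒ V=50.3788 exercise | (k=1,j=1): S=96.4799, (K−S)⁺=39.0901, hold=38.4134 ⇒ V=39.0901 exercise  boundary S*=96.4799
step 0: (k=0,j=0): S=90.6600, (K−S)⁺=44.9100, hold=44.2333 ⇒ V=44.9100 exercise  boundary S*=90.6600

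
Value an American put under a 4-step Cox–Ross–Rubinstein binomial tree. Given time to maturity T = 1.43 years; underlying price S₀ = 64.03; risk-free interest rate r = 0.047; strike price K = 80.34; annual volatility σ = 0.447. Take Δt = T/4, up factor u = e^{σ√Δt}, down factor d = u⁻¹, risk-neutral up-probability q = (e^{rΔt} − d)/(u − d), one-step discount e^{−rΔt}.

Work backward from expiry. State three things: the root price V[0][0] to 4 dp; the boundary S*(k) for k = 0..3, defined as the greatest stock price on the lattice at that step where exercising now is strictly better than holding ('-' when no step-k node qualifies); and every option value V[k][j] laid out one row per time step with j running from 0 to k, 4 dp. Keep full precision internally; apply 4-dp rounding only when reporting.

Δt=0.35750, u=1.30639, d=0.76547, q=0.46490, disc=e^(-rΔt)=0.98334
k=4 terminal: V=max(K-S,0) → 58.3567 42.8221 16.3100 0.0000 0.0000
k=3: j=0 S=28.7188 intr=51.6212 cont=50.2826 V=51.6212[EX]; j=1 S=49.0130 intr=31.3270 cont=29.9884 V=31.3270[EX]; j=2 S=83.6481 intr=0.0000 cont=8.5820 V=8.5820[hold]; j=3 S=142.7583 intr=0.0000 cont=0.0000 V=0.0000[hold]  S*(3)=49.0130
k=2: j=0 S=37.5179 intr=42.8221 cont=41.4835 V=42.8221[EX]; j=1 S=64.0300 intr=16.3100 cont=20.4070 V=20.4070[hold]; j=2 S=109.2770 intr=0.0000 cont=4.5157 V=4.5157[hold]  S*(2)=37.5179
k=1: j=0 S=49.0130 intr=31.3270 cont=31.8614 V=31.8614[hold]; j=1 S=83.6481 intr=0.0000 cont=12.8022 V=12.8022[hold]  S*(1)=-
k=0: j=0 S=64.0300 intr=16.3100 cont=22.6175 V=22.6175[hold]  S*(0)=-

price = 22.6175
boundary = - - 37.5179 49.0130
tree:
22.6175
31.8614 12.8022
42.8221 20.4070 4.5157
51.6212 31.3270 8.5820 0.0000
58.3567 42.8221 16.3100 0.0000 0.0000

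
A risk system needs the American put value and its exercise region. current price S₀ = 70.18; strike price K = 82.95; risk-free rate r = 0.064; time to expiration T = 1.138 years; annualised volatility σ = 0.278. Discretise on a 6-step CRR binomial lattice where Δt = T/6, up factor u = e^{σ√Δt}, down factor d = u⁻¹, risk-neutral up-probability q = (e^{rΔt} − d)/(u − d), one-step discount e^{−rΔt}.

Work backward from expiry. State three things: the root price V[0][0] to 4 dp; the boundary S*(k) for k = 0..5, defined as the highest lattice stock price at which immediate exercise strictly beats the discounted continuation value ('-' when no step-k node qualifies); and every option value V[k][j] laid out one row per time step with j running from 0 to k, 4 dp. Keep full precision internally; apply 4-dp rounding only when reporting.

price = 14.3402
boundary = - 62.1774 55.0874 62.1774 55.0874 62.1774
tree:
14.3402
20.7726 8.7413
27.8626 13.7638 4.3120
34.1441 20.7726 7.6195 1.3611
39.7094 27.8626 12.9597 2.8707 0.0000
44.6401 34.1441 20.7726 6.0546 0.0000 0.0000
49.0085 39.7094 27.8626 12.7700 0.0000 0.0000 0.0000

Δt=0.18967  u=1.12871  d=0.88597  q=0.52008  discount=0.98793
step 6 (expiry): payoffs max(K−S,0) = 49.0085 39.7094 27.8626 12.7700 0.0000 0.0000 0.0000
step 5: (k=5,j=0): S=38.3099, (K−S)⁺=44.6401, hold=43.6393 ⇒ V=44.6401 exercise | (k=5,j=1): S=48.8059, (K−S)⁺=34.1441, hold=33.1433 ⇒ V=34.1441 exercise | (k=5,j=2): S=62.1774, (K−S)⁺=20.7726, hold=19.7717 ⇒ V=20.7726 exercise | (k=5,j=3): S=79.2125, (K−S)⁺=3.7375, hold=6.0546 ⇒ V=6.0546 continue | (k=5,j=4): S=100.9148, (K−S)⁺=0.0000, hold=0.0000 ⇒ V=0.0000 continue | (k=5,j=5): S=128.5629, (K−S)⁺=0.0000, hold=0.0000 ⇒ V=0.0000 continue  boundary S*=62.1774
step 4: (k=4,j=0): S=43.2406, (K−S)⁺=39.7094, hold=38.7086 ⇒ V=39.7094 exercise | (k=4,j=1): S=55.0874, (K−S)⁺=27.8626, hold=26.8618 ⇒ V=27.8626 exercise | (k=4,j=2): S=70.1800, (K−S)⁺=12.7700, hold=12.9597 ⇒ V=12.9597 continue | (k=4,j=3): S=89.4076, (K−S)⁺=0.0000, hold=2.8707 ⇒ V=2.8707 continue | (k=4,j=4): S=113.9030, (K−S)⁺=0.0000, hold=0.0000 ⇒ V=0.0000 continue  boundary S*=55.0874
step 3: (k=3,j=0): S=48.8059, (K−S)⁺=34.1441, hold=33.1433 ⇒ V=34.1441 exercise | (k=3,j=1): S=62.1774, (K−S)⁺=20.7726, hold=19.8692 ⇒ V=20.7726 exercise | (k=3,j=2): S=79.2125, (K−S)⁺=3.7375, hold=7.6195 ⇒ V=7.6195 continue | (k=3,j=3): S=100.9148, (K−S)⁺=0.0000, hold=1.3611 ⇒ V=1.3611 continue  boundary S*=62.1774
step 2: (k=2,j=0): S=55.0874, (K−S)⁺=27.8626, hold=26.8618 ⇒ V=27.8626 exercise | (k=2,j=1): S=70.1800, (K−S)⁺=12.7700, hold=13.7638 ⇒ V=13.7638 continue | (k=2,j=2): S=89.4076, (K−S)⁺=0.0000, hold=4.3120 ⇒ V=4.3120 continue  boundary S*=55.0874
step 1: (k=1,j=0): S=62.1774, (K−S)⁺=20.7726, hold=20.2824 ⇒ V=20.7726 exercise | (k=1,j=1): S=79.2125, (K−S)⁺=3.7375, hold=8.7413 ⇒ V=8.7413 continue  boundary S*=62.1774
step 0: (k=0,j=0): S=70.1800, (K−S)⁺=12.7700, hold=14.3402 ⇒ V=14.3402 continue  boundary S*=-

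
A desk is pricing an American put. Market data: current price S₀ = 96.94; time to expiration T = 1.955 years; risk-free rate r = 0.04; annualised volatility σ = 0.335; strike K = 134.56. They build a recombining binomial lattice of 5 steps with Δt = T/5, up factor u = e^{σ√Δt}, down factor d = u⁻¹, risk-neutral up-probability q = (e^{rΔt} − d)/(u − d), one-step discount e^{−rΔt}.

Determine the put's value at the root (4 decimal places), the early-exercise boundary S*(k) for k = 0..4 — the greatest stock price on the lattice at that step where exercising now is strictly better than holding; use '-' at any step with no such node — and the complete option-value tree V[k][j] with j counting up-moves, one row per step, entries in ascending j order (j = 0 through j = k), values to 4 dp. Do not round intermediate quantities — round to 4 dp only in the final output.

price = 40.8885
boundary = - 78.6193 63.7610 78.6193 96.9400
tree:
40.8885
55.9407 26.2448
70.7990 39.1982 13.3523
82.8492 55.9407 22.7058 3.8610
92.6221 70.7990 37.6200 7.6178 0.0000
100.5480 82.8492 55.9407 15.0300 0.0000 0.0000

Δt=0.39100, u=1.23303, d=0.81101, q=0.48517, disc=e^(-rΔt)=0.98448
k=5 terminal: V=max(K-S,0) → 100.5480 82.8492 55.9407 15.0300 0.0000 0.0000
k=4: j=0 S=41.9379 intr=92.6221 cont=90.5339 V=92.6221[EX]; j=1 S=63.7610 intr=70.7990 cont=68.7109 V=70.7990[EX]; j=2 S=96.9400 intr=37.6200 cont=35.5319 V=37.6200[EX]; j=3 S=147.3843 intr=0.0000 cont=7.6178 V=7.6178[hold]; j=4 S=224.0780 intr=0.0000 cont=0.0000 V=0.0000[hold]  S*(4)=96.9400
k=3: j=0 S=51.7108 intr=82.8492 cont=80.7611 V=82.8492[EX]; j=1 S=78.6193 intr=55.9407 cont=53.8526 V=55.9407[EX]; j=2 S=119.5300 intr=15.0300 cont=22.7058 V=22.7058[hold]; j=3 S=181.7294 intr=0.0000 cont=3.8610 V=3.8610[hold]  S*(3)=78.6193
k=2: j=0 S=63.7610 intr=70.7990 cont=68.7109 V=70.7990[EX]; j=1 S=96.9400 intr=37.6200 cont=39.1982 V=39.1982[hold]; j=2 S=147.3843 intr=0.0000 cont=13.3523 V=13.3523[hold]  S*(2)=63.7610
k=1: j=0 S=78.6193 intr=55.9407 cont=54.6064 V=55.9407[EX]; j=1 S=119.5300 intr=15.0300 cont=26.2448 V=26.2448[hold]  S*(1)=78.6193
k=0: j=0 S=96.9400 intr=37.6200 cont=40.8885 V=40.8885[hold]  S*(0)=-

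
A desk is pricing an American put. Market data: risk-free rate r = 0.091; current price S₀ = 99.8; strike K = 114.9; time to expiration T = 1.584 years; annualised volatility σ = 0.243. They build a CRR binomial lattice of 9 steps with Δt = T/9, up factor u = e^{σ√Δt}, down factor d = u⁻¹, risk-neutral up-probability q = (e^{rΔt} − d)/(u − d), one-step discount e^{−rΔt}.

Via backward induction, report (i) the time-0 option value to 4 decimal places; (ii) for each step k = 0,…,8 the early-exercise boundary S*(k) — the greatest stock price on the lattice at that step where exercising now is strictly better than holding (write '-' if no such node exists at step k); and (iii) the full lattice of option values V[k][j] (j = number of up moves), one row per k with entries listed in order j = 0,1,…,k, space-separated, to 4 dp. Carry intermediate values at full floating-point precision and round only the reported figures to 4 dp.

price = 16.3963
boundary = - 90.1274 81.3922 90.1274 81.3922 90.1274 99.8000 90.1274 99.8000
tree:
16.3963
24.7726 10.1197
33.5078 16.0684 5.6177
41.3963 24.7726 9.5179 2.6364
48.5203 33.5078 15.6361 4.8617 0.9188
54.9538 41.3963 24.7726 8.7244 1.8886 0.1635
60.7638 48.5203 33.5078 15.1000 3.8374 0.3722 0.0000
66.0107 54.9538 41.3963 24.7726 7.6843 0.8472 0.0000 0.0000
70.7491 60.7638 48.5203 33.5078 15.1000 1.9283 0.0000 0.0000 0.0000
75.0282 66.0107 54.9538 41.3963 24.7726 4.3893 0.0000 0.0000 0.0000 0.0000

params: Δt=0.17600 u=1.10732 d=0.90308 q=0.55358 e^(-rΔt)=0.98411
t_9 payoffs: 75.0282 66.0107 54.9538 41.3963 24.7726 4.3893 0.0000 0.0000 0.0000 0.0000
t_8: node(8,0) S=44.1509 payoff=70.7491 vs cont=68.9235 → 70.7491 [stop]  node(8,1) S=54.1362 payoff=60.7638 vs cont=58.9382 → 60.7638 [stop]  node(8,2) S=66.3797 payoff=48.5203 vs cont=46.6947 → 48.5203 [stop]  node(8,3) S=81.3922 payoff=33.5078 vs cont=31.6822 → 33.5078 [stop]  node(8,4) S=99.8000 payoff=15.1000 vs cont=13.2744 → 15.1000 [stop]  node(8,5) S=122.3709 payoff=0.0000 vs cont=1.9283 → 1.9283 [wait]  node(8,6) S=150.0465 payoff=0.0000 vs cont=0.0000 → 0.0000 [wait]  node(8,7) S=183.9812 payoff=0.0000 vs cont=0.0000 → 0.0000 [wait]  node(8,8) S=225.5906 payoff=0.0000 vs cont=0.0000 → 0.0000 [wait]  ⇒ S*(8)=99.8000
t_7: node(7,0) S=48.8893 payoff=66.0107 vs cont=64.1851 → 66.0107 [stop]  node(7,1) S=59.9462 payoff=54.9538 vs cont=53.1282 → 54.9538 [stop]  node(7,2) S=73.5037 payoff=41.3963 vs cont=39.5707 → 41.3963 [stop]  node(7,3) S=90.1274 payoff=24.7726 vs cont=22.9470 → 24.7726 [stop]  node(7,4) S=110.5107 payoff=4.3893 vs cont=7.6843 → 7.6843 [wait]  node(7,5) S=135.5040 payoff=0.0000 vs cont=0.8472 → 0.8472 [wait]  node(7,6) S=166.1497 payoff=0.0000 vs cont=0.0000 → 0.0000 [wait]  node(7,7) S=203.7264 payoff=0.0000 vs cont=0.0000 → 0.0000 [wait]  ⇒ S*(7)=90.1274
t_6: node(6,0) S=54.1362 payoff=60.7638 vs cont=58.9382 → 60.7638 [stop]  node(6,1) S=66.3797 payoff=48.5203 vs cont=46.6947 → 48.5203 [stop]  node(6,2) S=81.3922 payoff=33.5078 vs cont=31.6822 → 33.5078 [stop]  node(6,3) S=99.8000 payoff=15.1000 vs cont=15.0695 → 15.1000 [stop]  node(6,4) S=122.3709 payoff=0.0000 vs cont=3.8374 → 3.8374 [wait]  node(6,5) S=150.0465 payoff=0.0000 vs cont=0.3722 → 0.3722 [wait]  node(6,6) S=183.9812 payoff=0.0000 vs cont=0.0000 → 0.0000 [wait]  ⇒ S*(6)=99.8000
t_5: node(5,0) S=59.9462 payoff=54.9538 vs cont=53.1282 → 54.9538 [stop]  node(5,1) S=73.5037 payoff=41.3963 vs cont=39.5707 → 41.3963 [stop]  node(5,2) S=90.1274 payoff=24.7726 vs cont=22.9470 → 24.7726 [stop]  node(5,3) S=110.5107 payoff=4.3893 vs cont=8.7244 → 8.7244 [wait]  node(5,4) S=135.5040 payoff=0.0000 vs cont=1.8886 → 1.8886 [wait]  node(5,5) S=166.1497 payoff=0.0000 vs cont=0.1635 → 0.1635 [wait]  ⇒ S*(5)=90.1274
t_4: node(4,0) S=66.3797 payoff=48.5203 vs cont=46.6947 → 48.5203 [stop]  node(4,1) S=81.3922 payoff=33.5078 vs cont=31.6822 → 33.5078 [stop]  node(4,2) S=99.8000 payoff=15.1000 vs cont=15.6361 → 15.6361 [wait]  node(4,3) S=122.3709 payoff=0.0000 vs cont=4.8617 → 4.8617 [wait]  node(4,4) S=150.0465 payoff=0.0000 vs cont=0.9188 → 0.9188 [wait]  ⇒ S*(4)=81.3922
t_3: node(3,0) S=73.5037 payoff=41.3963 vs cont=39.5707 → 41.3963 [stop]  node(3,1) S=90.1274 payoff=24.7726 vs cont=23.2391 → 24.7726 [stop]  node(3,2) S=110.5107 payoff=4.3893 vs cont=9.5179 → 9.5179 [wait]  node(3,3) S=135.5040 payoff=0.0000 vs cont=2.6364 → 2.6364 [wait]  ⇒ S*(3)=90.1274
t_2: node(2,0) S=81.3922 payoff=33.5078 vs cont=31.6822 → 33.5078 [stop]  node(2,1) S=99.8000 payoff=15.1000 vs cont=16.0684 → 16.0684 [wait]  node(2,2) S=122.3709 payoff=0.0000 vs cont=5.6177 → 5.6177 [wait]  ⇒ S*(2)=81.3922
t_1: node(1,0) S=90.1274 payoff=24.7726 vs cont=23.4746 → 24.7726 [stop]  node(1,1) S=110.5107 payoff=4.3893 vs cont=10.1197 → 10.1197 [wait]  ⇒ S*(1)=90.1274
t_0: node(0,0) S=99.8000 payoff=15.1000 vs cont=16.3963 → 16.3963 [wait]  ⇒ S*(0)=-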